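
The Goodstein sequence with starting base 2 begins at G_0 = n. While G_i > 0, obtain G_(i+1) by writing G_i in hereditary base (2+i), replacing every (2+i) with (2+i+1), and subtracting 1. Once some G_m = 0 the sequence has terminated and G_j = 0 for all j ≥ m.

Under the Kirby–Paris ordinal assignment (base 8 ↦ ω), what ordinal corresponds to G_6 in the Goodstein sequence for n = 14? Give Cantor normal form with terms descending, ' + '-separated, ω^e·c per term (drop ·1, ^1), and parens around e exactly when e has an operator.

i=0: 14 = 2^(2 + 1) + 2^2 + 2 (b=2); 2→3: 3^(3 + 1) + 3^3 + 3 = 111; 111−1 = 110
i=1: 110 = 3^(3 + 1) + 3^3 + 2 (b=3); 3→4: 4^(4 + 1) + 4^4 + 2 = 1282; 1282−1 = 1281
i=2: 1281 = 4^(4 + 1) + 4^4 + 1 (b=4); 4→5: 5^(5 + 1) + 5^5 + 1 = 18751; 18751−1 = 18750
i=3: 18750 = 5^(5 + 1) + 5^5 (b=5); 5→6: 6^(6 + 1) + 6^6 = 326592; 326592−1 = 326591
i=4: 326591 = 6^(6 + 1) + 5·6^5 + 5·6^4 + 5·6^3 + 5·6^2 + 5·6 + 5 (b=6); 6→7: 7^(7 + 1) + 5·7^5 + 5·7^4 + 5·7^3 + 5·7^2 + 5·7 + 5 = 5862841; 5862841−1 = 5862840
i=5: 5862840 = 7^(7 + 1) + 5·7^5 + 5·7^4 + 5·7^3 + 5·7^2 + 5·7 + 4 (b=7); 7→8: 8^(8 + 1) + 5·8^5 + 5·8^4 + 5·8^3 + 5·8^2 + 5·8 + 4 = 134404972; 134404972−1 = 134404971
i=6: 134404971 = 8^(8 + 1) + 5·8^5 + 5·8^4 + 5·8^3 + 5·8^2 + 5·8 + 3 (b=8); 8→9: 9^(9 + 1) + 5·9^5 + 5·9^4 + 5·9^3 + 5·9^2 + 5·9 + 3 = 3487116549; 3487116549−1 = 3487116548

ω^(ω + 1) + ω^5·5 + ω^4·5 + ω^3·5 + ω^2·5 + ω·5 + 3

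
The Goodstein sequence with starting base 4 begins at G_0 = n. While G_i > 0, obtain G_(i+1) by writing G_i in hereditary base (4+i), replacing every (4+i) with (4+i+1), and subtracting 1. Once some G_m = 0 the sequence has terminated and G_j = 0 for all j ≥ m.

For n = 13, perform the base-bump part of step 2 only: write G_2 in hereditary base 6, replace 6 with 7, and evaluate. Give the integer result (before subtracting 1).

G_0=13  [base 4] 3·4 + 1  →[4↦5]→  3·5 + 1 = 16  −1 ⇒ G_1=15
G_1=15  [base 5] 3·5  →[5↦6]→  3·6 = 18  −1 ⇒ G_2=17
G_2=17  [base 6] 2·6 + 5  →[6↦7]→  2·7 + 5 = 19  −1 ⇒ G_3=18

19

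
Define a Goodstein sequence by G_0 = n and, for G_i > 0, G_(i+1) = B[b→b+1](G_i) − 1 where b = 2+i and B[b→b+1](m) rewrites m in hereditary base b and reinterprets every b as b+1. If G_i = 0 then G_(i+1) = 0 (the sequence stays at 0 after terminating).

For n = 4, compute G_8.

211

G_0 = 4. HB_2(4) = 2^2. Bump = 27. G_1 = 26.
G_1 = 26. HB_3(26) = 2·3^2 + 2·3 + 2. Bump = 42. G_2 = 41.
G_2 = 41. HB_4(41) = 2·4^2 + 2·4 + 1. Bump = 61. G_3 = 60.
G_3 = 60. HB_5(60) = 2·5^2 + 2·5. Bump = 84. G_4 = 83.
G_4 = 83. HB_6(83) = 2·6^2 + 6 + 5. Bump = 110. G_5 = 109.
G_5 = 109. HB_7(109) = 2·7^2 + 7 + 4. Bump = 140. G_6 = 139.
G_6 = 139. HB_8(139) = 2·8^2 + 8 + 3. Bump = 174. G_7 = 173.
G_7 = 173. HB_9(173) = 2·9^2 + 9 + 2. Bump = 212. G_8 = 211.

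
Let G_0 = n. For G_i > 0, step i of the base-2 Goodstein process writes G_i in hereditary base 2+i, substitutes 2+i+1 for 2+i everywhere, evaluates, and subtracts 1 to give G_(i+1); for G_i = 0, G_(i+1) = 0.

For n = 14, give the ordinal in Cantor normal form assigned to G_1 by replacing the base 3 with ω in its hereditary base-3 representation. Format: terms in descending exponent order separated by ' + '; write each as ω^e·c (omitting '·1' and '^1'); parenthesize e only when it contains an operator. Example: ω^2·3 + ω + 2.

ω^(ω + 1) + ω^ω + 2

i=0: 14 = 2^(2 + 1) + 2^2 + 2 (b=2); 2→3: 3^(3 + 1) + 3^3 + 3 = 111; 111−1 = 110
i=1: 110 = 3^(3 + 1) + 3^3 + 2 (b=3); 3→4: 4^(4 + 1) + 4^4 + 2 = 1282; 1282−1 = 1281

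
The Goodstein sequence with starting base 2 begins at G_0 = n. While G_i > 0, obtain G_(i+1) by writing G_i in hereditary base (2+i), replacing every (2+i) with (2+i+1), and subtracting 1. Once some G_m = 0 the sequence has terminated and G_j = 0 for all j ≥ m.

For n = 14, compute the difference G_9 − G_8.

3038428706945

[0] 14 ≡ 2^(2 + 1) + 2^2 + 2 (base 2). Lift 3: 111. −1: 110.
[1] 110 ≡ 3^(3 + 1) + 3^3 + 2 (base 3). Lift 4: 1282. −1: 1281.
[2] 1281 ≡ 4^(4 + 1) + 4^4 + 1 (base 4). Lift 5: 18751. −1: 18750.
[3] 18750 ≡ 5^(5 + 1) + 5^5 (base 5). Lift 6: 326592. −1: 326591.
[4] 326591 ≡ 6^(6 + 1) + 5·6^5 + 5·6^4 + 5·6^3 + 5·6^2 + 5·6 + 5 (base 6). Lift 7: 5862841. −1: 5862840.
[5] 5862840 ≡ 7^(7 + 1) + 5·7^5 + 5·7^4 + 5·7^3 + 5·7^2 + 5·7 + 4 (base 7). Lift 8: 134404972. −1: 134404971.
[6] 134404971 ≡ 8^(8 + 1) + 5·8^5 + 5·8^4 + 5·8^3 + 5·8^2 + 5·8 + 3 (base 8). Lift 9: 3487116549. −1: 3487116548.
[7] 3487116548 ≡ 9^(9 + 1) + 5·9^5 + 5·9^4 + 5·9^3 + 5·9^2 + 5·9 + 2 (base 9). Lift 10: 100000555552. −1: 100000555551.
[8] 100000555551 ≡ 10^(10 + 1) + 5·10^5 + 5·10^4 + 5·10^3 + 5·10^2 + 5·10 + 1 (base 10). Lift 11: 3138429262497. −1: 3138429262496.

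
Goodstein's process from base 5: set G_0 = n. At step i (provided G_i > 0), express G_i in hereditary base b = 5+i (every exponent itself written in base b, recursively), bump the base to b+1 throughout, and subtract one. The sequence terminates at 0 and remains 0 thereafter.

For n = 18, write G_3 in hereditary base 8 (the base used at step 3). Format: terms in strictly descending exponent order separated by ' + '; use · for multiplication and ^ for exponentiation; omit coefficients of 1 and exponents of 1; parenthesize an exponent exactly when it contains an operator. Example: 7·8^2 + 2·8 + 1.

i=0: 18 = 3·5 + 3 (b=5); 5→6: 3·6 + 3 = 21; 21−1 = 20
i=1: 20 = 3·6 + 2 (b=6); 6→7: 3·7 + 2 = 23; 23−1 = 22
i=2: 22 = 3·7 + 1 (b=7); 7→8: 3·8 + 1 = 25; 25−1 = 24

3·8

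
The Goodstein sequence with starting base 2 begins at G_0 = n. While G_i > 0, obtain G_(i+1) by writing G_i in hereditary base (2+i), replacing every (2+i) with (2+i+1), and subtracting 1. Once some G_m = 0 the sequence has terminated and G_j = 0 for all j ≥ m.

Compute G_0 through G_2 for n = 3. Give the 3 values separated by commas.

3 —HB2→ 2 + 1 —bump→ 3 + 1 = 4 —(−1)→ 3
3 —HB3→ 3 —bump→ 4 = 4 —(−1)→ 3

3, 3, 3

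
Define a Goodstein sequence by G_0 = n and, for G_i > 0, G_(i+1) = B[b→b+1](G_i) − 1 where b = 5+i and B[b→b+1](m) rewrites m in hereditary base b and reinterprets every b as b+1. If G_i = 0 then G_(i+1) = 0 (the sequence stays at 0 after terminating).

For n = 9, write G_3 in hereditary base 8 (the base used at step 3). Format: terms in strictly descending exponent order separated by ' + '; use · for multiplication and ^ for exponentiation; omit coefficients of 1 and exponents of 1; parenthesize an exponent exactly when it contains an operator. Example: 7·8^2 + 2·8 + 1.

8 + 1

step 0: 9 = 5 + 4; sub 6 for 5: 6 + 4; = 10; G_1 = 10−1 = 9
step 1: 9 = 6 + 3; sub 7 for 6: 7 + 3; = 10; G_2 = 10−1 = 9
step 2: 9 = 7 + 2; sub 8 for 7: 8 + 2; = 10; G_3 = 10−1 = 9
step 3: 9 = 8 + 1; sub 9 for 8: 9 + 1; = 10; G_4 = 10−1 = 9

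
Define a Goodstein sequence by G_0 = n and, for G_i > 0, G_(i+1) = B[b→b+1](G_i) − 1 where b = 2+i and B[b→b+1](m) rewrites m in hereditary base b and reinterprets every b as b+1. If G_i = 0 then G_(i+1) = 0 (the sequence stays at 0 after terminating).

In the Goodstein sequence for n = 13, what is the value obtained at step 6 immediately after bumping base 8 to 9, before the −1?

G_0=13  [base 2] 2^(2 + 1) + 2^2 + 1  →[2↦3]→  3^(3 + 1) + 3^3 + 1 = 109  −1 ⇒ G_1=108
G_1=108  [base 3] 3^(3 + 1) + 3^3  →[3↦4]→  4^(4 + 1) + 4^4 = 1280  −1 ⇒ G_2=1279
G_2=1279  [base 4] 4^(4 + 1) + 3·4^3 + 3·4^2 + 3·4 + 3  →[4↦5]→  5^(5 + 1) + 3·5^3 + 3·5^2 + 3·5 + 3 = 16093  −1 ⇒ G_3=16092
G_3=16092  [base 5] 5^(5 + 1) + 3·5^3 + 3·5^2 + 3·5 + 2  →[5↦6]→  6^(6 + 1) + 3·6^3 + 3·6^2 + 3·6 + 2 = 280712  −1 ⇒ G_4=280711
G_4=280711  [base 6] 6^(6 + 1) + 3·6^3 + 3·6^2 + 3·6 + 1  →[6↦7]→  7^(7 + 1) + 3·7^3 + 3·7^2 + 3·7 + 1 = 5765999  −1 ⇒ G_5=5765998
G_5=5765998  [base 7] 7^(7 + 1) + 3·7^3 + 3·7^2 + 3·7  →[7↦8]→  8^(8 + 1) + 3·8^3 + 3·8^2 + 3·8 = 134219480  −1 ⇒ G_6=134219479

3486786856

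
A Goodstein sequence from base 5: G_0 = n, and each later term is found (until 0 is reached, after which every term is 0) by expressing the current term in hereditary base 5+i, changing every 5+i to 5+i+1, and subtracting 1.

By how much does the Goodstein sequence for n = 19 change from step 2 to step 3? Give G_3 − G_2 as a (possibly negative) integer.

i=0: 19 = 3·5 + 4 (b=5); 5→6: 3·6 + 4 = 22; 22−1 = 21
i=1: 21 = 3·6 + 3 (b=6); 6→7: 3·7 + 3 = 24; 24−1 = 23
i=2: 23 = 3·7 + 2 (b=7); 7→8: 3·8 + 2 = 26; 26−1 = 25

2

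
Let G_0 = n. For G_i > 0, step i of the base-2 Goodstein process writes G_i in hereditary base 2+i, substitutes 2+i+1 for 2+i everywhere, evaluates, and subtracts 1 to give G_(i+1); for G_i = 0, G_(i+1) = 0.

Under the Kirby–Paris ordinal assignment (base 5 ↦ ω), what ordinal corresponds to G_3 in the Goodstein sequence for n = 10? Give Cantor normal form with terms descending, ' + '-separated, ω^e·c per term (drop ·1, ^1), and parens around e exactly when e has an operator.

[0] 10 ≡ 2^(2 + 1) + 2 (base 2). Lift 3: 84. −1: 83.
[1] 83 ≡ 3^(3 + 1) + 2 (base 3). Lift 4: 1026. −1: 1025.
[2] 1025 ≡ 4^(4 + 1) + 1 (base 4). Lift 5: 15626. −1: 15625.

ω^(ω + 1)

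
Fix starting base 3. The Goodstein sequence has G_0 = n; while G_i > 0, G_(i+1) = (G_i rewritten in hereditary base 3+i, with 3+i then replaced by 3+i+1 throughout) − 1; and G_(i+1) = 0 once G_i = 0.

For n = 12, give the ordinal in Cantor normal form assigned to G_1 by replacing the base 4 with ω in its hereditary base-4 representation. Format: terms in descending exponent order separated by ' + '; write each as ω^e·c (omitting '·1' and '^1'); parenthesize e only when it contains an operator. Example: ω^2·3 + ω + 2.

[0] 12 ≡ 3^2 + 3 (base 3). Lift 4: 20. −1: 19.
[1] 19 ≡ 4^2 + 3 (base 4). Lift 5: 28. −1: 27.

ω^2 + 3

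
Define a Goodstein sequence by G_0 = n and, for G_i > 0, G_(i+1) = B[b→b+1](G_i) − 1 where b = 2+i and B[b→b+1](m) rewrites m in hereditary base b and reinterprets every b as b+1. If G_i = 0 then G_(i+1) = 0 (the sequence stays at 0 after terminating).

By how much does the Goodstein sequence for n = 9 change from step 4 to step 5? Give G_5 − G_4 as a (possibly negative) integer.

2331083

G_0 = 9. HB_2(9) = 2^(2 + 1) + 1. Bump = 82. G_1 = 81.
G_1 = 81. HB_3(81) = 3^(3 + 1). Bump = 1024. G_2 = 1023.
G_2 = 1023. HB_4(1023) = 3·4^4 + 3·4^3 + 3·4^2 + 3·4 + 3. Bump = 9843. G_3 = 9842.
G_3 = 9842. HB_5(9842) = 3·5^5 + 3·5^3 + 3·5^2 + 3·5 + 2. Bump = 140744. G_4 = 140743.
G_4 = 140743. HB_6(140743) = 3·6^6 + 3·6^3 + 3·6^2 + 3·6 + 1. Bump = 2471827. G_5 = 2471826.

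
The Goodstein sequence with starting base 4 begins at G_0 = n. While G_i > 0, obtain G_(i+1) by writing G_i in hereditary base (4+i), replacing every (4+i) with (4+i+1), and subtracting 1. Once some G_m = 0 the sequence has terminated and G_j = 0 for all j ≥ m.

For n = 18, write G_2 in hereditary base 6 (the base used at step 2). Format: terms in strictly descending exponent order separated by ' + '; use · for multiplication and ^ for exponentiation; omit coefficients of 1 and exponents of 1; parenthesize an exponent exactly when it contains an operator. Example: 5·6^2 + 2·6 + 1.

base 4: 18 = 4^2 + 2; at 5: 5^2 + 2 = 27; next = 26
base 5: 26 = 5^2 + 1; at 6: 6^2 + 1 = 37; next = 36
base 6: 36 = 6^2; at 7: 7^2 = 49; next = 48

6^2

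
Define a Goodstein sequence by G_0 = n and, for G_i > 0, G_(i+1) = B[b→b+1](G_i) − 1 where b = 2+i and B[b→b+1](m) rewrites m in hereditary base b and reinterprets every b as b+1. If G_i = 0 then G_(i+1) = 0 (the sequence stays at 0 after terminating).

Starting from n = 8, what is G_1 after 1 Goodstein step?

80

G_0 = 8. HB_2(8) = 2^(2 + 1). Bump = 81. G_1 = 80.
G_1 = 80. HB_3(80) = 2·3^3 + 2·3^2 + 2·3 + 2. Bump = 554. G_2 = 553.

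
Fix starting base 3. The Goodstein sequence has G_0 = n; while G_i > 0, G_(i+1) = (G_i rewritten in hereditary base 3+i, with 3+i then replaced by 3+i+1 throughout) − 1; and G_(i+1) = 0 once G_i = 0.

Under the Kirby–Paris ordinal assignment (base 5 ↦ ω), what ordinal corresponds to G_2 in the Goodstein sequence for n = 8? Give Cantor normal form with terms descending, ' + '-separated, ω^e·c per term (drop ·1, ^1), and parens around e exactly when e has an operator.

base 3: 8 = 2·3 + 2; at 4: 2·4 + 2 = 10; next = 9
base 4: 9 = 2·4 + 1; at 5: 2·5 + 1 = 11; next = 10
base 5: 10 = 2·5; at 6: 2·6 = 12; next = 11

ω·2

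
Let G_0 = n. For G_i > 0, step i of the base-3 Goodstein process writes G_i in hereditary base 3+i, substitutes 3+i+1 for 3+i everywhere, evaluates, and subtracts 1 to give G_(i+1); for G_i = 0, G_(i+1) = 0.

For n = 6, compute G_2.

G_0 = 6. HB_3(6) = 2·3. Bump = 8. G_1 = 7.
G_1 = 7. HB_4(7) = 4 + 3. Bump = 8. G_2 = 7.

7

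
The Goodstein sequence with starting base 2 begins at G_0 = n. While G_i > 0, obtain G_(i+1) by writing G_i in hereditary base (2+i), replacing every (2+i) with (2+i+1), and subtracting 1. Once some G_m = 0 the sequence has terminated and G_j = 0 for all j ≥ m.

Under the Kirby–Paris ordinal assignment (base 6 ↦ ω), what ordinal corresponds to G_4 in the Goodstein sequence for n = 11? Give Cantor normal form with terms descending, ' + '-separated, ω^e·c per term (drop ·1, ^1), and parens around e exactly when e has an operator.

11 —HB2→ 2^(2 + 1) + 2 + 1 —bump→ 3^(3 + 1) + 3 + 1 = 85 —(−1)→ 84
84 —HB3→ 3^(3 + 1) + 3 —bump→ 4^(4 + 1) + 4 = 1028 —(−1)→ 1027
1027 —HB4→ 4^(4 + 1) + 3 —bump→ 5^(5 + 1) + 3 = 15628 —(−1)→ 15627
15627 —HB5→ 5^(5 + 1) + 2 —bump→ 6^(6 + 1) + 2 = 279938 —(−1)→ 279937
279937 —HB6→ 6^(6 + 1) + 1 —bump→ 7^(7 + 1) + 1 = 5764802 —(−1)→ 5764801

ω^(ω + 1) + 1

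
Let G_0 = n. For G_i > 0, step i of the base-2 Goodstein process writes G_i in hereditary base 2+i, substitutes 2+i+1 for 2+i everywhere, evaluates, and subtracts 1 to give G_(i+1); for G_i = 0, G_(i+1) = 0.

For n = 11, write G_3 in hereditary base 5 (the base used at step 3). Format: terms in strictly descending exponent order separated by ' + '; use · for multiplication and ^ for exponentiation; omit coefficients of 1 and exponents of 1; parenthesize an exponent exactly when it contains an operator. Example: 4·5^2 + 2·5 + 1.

base 2: 11 = 2^(2 + 1) + 2 + 1; at 3: 3^(3 + 1) + 3 + 1 = 85; next = 84
base 3: 84 = 3^(3 + 1) + 3; at 4: 4^(4 + 1) + 4 = 1028; next = 1027
base 4: 1027 = 4^(4 + 1) + 3; at 5: 5^(5 + 1) + 3 = 15628; next = 15627

5^(5 + 1) + 2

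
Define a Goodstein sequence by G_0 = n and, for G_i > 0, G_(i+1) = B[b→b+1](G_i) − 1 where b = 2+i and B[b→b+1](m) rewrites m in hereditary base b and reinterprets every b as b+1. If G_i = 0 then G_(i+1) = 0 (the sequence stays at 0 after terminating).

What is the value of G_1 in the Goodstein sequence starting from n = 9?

81

(0) 9|_2 = 2^(2 + 1) + 1 ↦ 3^(3 + 1) + 1|_3 = 82 ⇒ 81
(1) 81|_3 = 3^(3 + 1) ↦ 4^(4 + 1)|_4 = 1024 ⇒ 1023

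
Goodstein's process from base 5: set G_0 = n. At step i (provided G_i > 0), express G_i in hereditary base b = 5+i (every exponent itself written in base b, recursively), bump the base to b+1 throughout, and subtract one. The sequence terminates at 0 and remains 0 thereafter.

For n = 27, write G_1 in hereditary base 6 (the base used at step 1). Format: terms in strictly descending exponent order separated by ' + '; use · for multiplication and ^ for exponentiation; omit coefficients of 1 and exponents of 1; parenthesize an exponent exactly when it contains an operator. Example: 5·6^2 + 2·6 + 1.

step 0: 27 = 5^2 + 2; sub 6 for 5: 6^2 + 2; = 38; G_1 = 38−1 = 37
step 1: 37 = 6^2 + 1; sub 7 for 6: 7^2 + 1; = 50; G_2 = 50−1 = 49

6^2 + 1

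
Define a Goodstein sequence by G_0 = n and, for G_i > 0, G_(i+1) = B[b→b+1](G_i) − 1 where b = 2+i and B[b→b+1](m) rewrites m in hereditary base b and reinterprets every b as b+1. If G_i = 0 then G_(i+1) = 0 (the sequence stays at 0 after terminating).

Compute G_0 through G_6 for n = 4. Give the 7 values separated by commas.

4, 26, 41, 60, 83, 109, 139

[0] 4 ≡ 2^2 (base 2). Lift 3: 27. −1: 26.
[1] 26 ≡ 2·3^2 + 2·3 + 2 (base 3). Lift 4: 42. −1: 41.
[2] 41 ≡ 2·4^2 + 2·4 + 1 (base 4). Lift 5: 61. −1: 60.
[3] 60 ≡ 2·5^2 + 2·5 (base 5). Lift 6: 84. −1: 83.
[4] 83 ≡ 2·6^2 + 6 + 5 (base 6). Lift 7: 110. −1: 109.
[5] 109 ≡ 2·7^2 + 7 + 4 (base 7). Lift 8: 140. −1: 139.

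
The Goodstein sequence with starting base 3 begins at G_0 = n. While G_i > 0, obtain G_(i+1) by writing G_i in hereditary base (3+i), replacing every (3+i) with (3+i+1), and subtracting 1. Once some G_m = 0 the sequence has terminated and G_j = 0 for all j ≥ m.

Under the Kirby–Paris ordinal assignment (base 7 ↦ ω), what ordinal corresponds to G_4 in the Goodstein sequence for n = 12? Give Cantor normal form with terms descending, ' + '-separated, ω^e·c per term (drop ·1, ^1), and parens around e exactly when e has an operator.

i=0: 12 = 3^2 + 3 (b=3); 3→4: 4^2 + 4 = 20; 20−1 = 19
i=1: 19 = 4^2 + 3 (b=4); 4→5: 5^2 + 3 = 28; 28−1 = 27
i=2: 27 = 5^2 + 2 (b=5); 5→6: 6^2 + 2 = 38; 38−1 = 37
i=3: 37 = 6^2 + 1 (b=6); 6→7: 7^2 + 1 = 50; 50−1 = 49
i=4: 49 = 7^2 (b=7); 7→8: 8^2 = 64; 64−1 = 63

ω^2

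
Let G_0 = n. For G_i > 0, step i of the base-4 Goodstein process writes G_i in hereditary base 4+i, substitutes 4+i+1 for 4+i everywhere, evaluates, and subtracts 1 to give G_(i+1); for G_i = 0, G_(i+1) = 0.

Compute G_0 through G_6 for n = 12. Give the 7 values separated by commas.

12, 14, 15, 16, 17, 18, 19

(0) 12|_4 = 3·4 ↦ 3·5|_5 = 15 ⇒ 14
(1) 14|_5 = 2·5 + 4 ↦ 2·6 + 4|_6 = 16 ⇒ 15
(2) 15|_6 = 2·6 + 3 ↦ 2·7 + 3|_7 = 17 ⇒ 16
(3) 16|_7 = 2·7 + 2 ↦ 2·8 + 2|_8 = 18 ⇒ 17
(4) 17|_8 = 2·8 + 1 ↦ 2·9 + 1|_9 = 19 ⇒ 18
(5) 18|_9 = 2·9 ↦ 2·10|_10 = 20 ⇒ 19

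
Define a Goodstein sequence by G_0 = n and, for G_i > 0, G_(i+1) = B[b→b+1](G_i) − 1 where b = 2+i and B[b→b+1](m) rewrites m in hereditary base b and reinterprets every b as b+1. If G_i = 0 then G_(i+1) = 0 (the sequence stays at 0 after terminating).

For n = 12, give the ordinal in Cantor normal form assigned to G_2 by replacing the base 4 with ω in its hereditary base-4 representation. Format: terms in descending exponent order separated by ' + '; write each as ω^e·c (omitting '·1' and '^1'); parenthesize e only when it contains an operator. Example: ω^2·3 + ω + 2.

ω^(ω + 1) + ω^2·2 + ω·2 + 1

12 —HB2→ 2^(2 + 1) + 2^2 —bump→ 3^(3 + 1) + 3^3 = 108 —(−1)→ 107
107 —HB3→ 3^(3 + 1) + 2·3^2 + 2·3 + 2 —bump→ 4^(4 + 1) + 2·4^2 + 2·4 + 2 = 1066 —(−1)→ 1065
1065 —HB4→ 4^(4 + 1) + 2·4^2 + 2·4 + 1 —bump→ 5^(5 + 1) + 2·5^2 + 2·5 + 1 = 15686 —(−1)→ 15685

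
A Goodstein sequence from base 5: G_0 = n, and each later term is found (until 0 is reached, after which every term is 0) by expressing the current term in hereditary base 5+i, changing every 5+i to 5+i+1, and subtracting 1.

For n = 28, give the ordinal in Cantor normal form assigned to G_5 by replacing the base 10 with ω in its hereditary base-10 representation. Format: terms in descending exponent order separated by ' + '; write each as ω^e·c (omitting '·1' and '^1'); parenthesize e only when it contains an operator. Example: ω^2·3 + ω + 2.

step 0: 28 = 5^2 + 3; sub 6 for 5: 6^2 + 3; = 39; G_1 = 39−1 = 38
step 1: 38 = 6^2 + 2; sub 7 for 6: 7^2 + 2; = 51; G_2 = 51−1 = 50
step 2: 50 = 7^2 + 1; sub 8 for 7: 8^2 + 1; = 65; G_3 = 65−1 = 64
step 3: 64 = 8^2; sub 9 for 8: 9^2; = 81; G_4 = 81−1 = 80
step 4: 80 = 8·9 + 8; sub 10 for 9: 8·10 + 8; = 88; G_5 = 88−1 = 87
step 5: 87 = 8·10 + 7; sub 11 for 10: 8·11 + 7; = 95; G_6 = 95−1 = 94

ω·8 + 7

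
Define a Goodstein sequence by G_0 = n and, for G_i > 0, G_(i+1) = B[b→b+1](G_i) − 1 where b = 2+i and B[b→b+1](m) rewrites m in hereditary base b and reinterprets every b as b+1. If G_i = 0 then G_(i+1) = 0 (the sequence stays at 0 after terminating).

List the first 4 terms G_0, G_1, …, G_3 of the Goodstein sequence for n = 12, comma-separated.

12, 107, 1065, 15685

(0) 12|_2 = 2^(2 + 1) + 2^2 ↦ 3^(3 + 1) + 3^3|_3 = 108 ⇒ 107
(1) 107|_3 = 3^(3 + 1) + 2·3^2 + 2·3 + 2 ↦ 4^(4 + 1) + 2·4^2 + 2·4 + 2|_4 = 1066 ⇒ 1065
(2) 1065|_4 = 4^(4 + 1) + 2·4^2 + 2·4 + 1 ↦ 5^(5 + 1) + 2·5^2 + 2·5 + 1|_5 = 15686 ⇒ 15685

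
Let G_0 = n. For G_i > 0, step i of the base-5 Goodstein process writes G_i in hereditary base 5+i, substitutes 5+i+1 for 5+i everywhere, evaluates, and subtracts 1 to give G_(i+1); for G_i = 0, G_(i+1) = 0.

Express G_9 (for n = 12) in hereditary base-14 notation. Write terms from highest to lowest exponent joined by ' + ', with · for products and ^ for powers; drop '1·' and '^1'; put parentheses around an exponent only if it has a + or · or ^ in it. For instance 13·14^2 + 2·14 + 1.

14 + 1

(0) 12|_5 = 2·5 + 2 ↦ 2·6 + 2|_6 = 14 ⇒ 13
(1) 13|_6 = 2·6 + 1 ↦ 2·7 + 1|_7 = 15 ⇒ 14
(2) 14|_7 = 2·7 ↦ 2·8|_8 = 16 ⇒ 15
(3) 15|_8 = 8 + 7 ↦ 9 + 7|_9 = 16 ⇒ 15
(4) 15|_9 = 9 + 6 ↦ 10 + 6|_10 = 16 ⇒ 15
(5) 15|_10 = 10 + 5 ↦ 11 + 5|_11 = 16 ⇒ 15
(6) 15|_11 = 11 + 4 ↦ 12 + 4|_12 = 16 ⇒ 15
(7) 15|_12 = 12 + 3 ↦ 13 + 3|_13 = 16 ⇒ 15
(8) 15|_13 = 13 + 2 ↦ 14 + 2|_14 = 16 ⇒ 15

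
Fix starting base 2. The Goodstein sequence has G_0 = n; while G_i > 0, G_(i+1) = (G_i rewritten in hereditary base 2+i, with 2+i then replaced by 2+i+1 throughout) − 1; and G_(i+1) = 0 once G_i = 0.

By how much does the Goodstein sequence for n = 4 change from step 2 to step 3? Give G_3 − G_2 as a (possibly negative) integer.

19

(0) 4|_2 = 2^2 ↦ 3^3|_3 = 27 ⇒ 26
(1) 26|_3 = 2·3^2 + 2·3 + 2 ↦ 2·4^2 + 2·4 + 2|_4 = 42 ⇒ 41
(2) 41|_4 = 2·4^2 + 2·4 + 1 ↦ 2·5^2 + 2·5 + 1|_5 = 61 ⇒ 60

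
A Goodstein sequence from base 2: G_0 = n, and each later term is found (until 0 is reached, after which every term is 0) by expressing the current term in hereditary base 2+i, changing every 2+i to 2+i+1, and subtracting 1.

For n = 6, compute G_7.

step 0: 6 = 2^2 + 2; sub 3 for 2: 3^3 + 3; = 30; G_1 = 30−1 = 29
step 1: 29 = 3^3 + 2; sub 4 for 3: 4^4 + 2; = 258; G_2 = 258−1 = 257
step 2: 257 = 4^4 + 1; sub 5 for 4: 5^5 + 1; = 3126; G_3 = 3126−1 = 3125
step 3: 3125 = 5^5; sub 6 for 5: 6^6; = 46656; G_4 = 46656−1 = 46655
step 4: 46655 = 5·6^5 + 5·6^4 + 5·6^3 + 5·6^2 + 5·6 + 5; sub 7 for 6: 5·7^5 + 5·7^4 + 5·7^3 + 5·7^2 + 5·7 + 5; = 98040; G_5 = 98040−1 = 98039
step 5: 98039 = 5·7^5 + 5·7^4 + 5·7^3 + 5·7^2 + 5·7 + 4; sub 8 for 7: 5·8^5 + 5·8^4 + 5·8^3 + 5·8^2 + 5·8 + 4; = 187244; G_6 = 187244−1 = 187243
step 6: 187243 = 5·8^5 + 5·8^4 + 5·8^3 + 5·8^2 + 5·8 + 3; sub 9 for 8: 5·9^5 + 5·9^4 + 5·9^3 + 5·9^2 + 5·9 + 3; = 332148; G_7 = 332148−1 = 332147

332147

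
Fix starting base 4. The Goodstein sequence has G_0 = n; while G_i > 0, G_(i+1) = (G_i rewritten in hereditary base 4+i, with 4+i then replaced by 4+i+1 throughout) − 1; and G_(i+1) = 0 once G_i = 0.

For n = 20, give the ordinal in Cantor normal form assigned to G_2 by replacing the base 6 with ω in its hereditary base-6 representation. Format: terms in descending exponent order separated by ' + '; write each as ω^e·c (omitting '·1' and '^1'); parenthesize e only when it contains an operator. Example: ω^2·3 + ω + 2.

ω^2 + 3

base 4: 20 = 4^2 + 4; at 5: 5^2 + 5 = 30; next = 29
base 5: 29 = 5^2 + 4; at 6: 6^2 + 4 = 40; next = 39
base 6: 39 = 6^2 + 3; at 7: 7^2 + 3 = 52; next = 51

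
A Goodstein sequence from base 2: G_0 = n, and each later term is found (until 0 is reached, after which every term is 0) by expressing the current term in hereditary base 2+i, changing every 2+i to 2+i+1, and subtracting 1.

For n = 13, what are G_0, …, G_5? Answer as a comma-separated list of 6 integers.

13, 108, 1279, 16092, 280711, 5765998

[0] 13 ≡ 2^(2 + 1) + 2^2 + 1 (base 2). Lift 3: 109. −1: 108.
[1] 108 ≡ 3^(3 + 1) + 3^3 (base 3). Lift 4: 1280. −1: 1279.
[2] 1279 ≡ 4^(4 + 1) + 3·4^3 + 3·4^2 + 3·4 + 3 (base 4). Lift 5: 16093. −1: 16092.
[3] 16092 ≡ 5^(5 + 1) + 3·5^3 + 3·5^2 + 3·5 + 2 (base 5). Lift 6: 280712. −1: 280711.
[4] 280711 ≡ 6^(6 + 1) + 3·6^3 + 3·6^2 + 3·6 + 1 (base 6). Lift 7: 5765999. −1: 5765998.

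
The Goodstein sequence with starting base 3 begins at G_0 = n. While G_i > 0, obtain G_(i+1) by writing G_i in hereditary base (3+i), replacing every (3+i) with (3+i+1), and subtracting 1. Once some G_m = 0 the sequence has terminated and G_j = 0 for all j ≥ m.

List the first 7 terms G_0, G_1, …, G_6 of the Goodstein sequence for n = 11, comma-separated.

[0] 11 ≡ 3^2 + 2 (base 3). Lift 4: 18. −1: 17.
[1] 17 ≡ 4^2 + 1 (base 4). Lift 5: 26. −1: 25.
[2] 25 ≡ 5^2 (base 5). Lift 6: 36. −1: 35.
[3] 35 ≡ 5·6 + 5 (base 6). Lift 7: 40. −1: 39.
[4] 39 ≡ 5·7 + 4 (base 7). Lift 8: 44. −1: 43.
[5] 43 ≡ 5·8 + 3 (base 8). Lift 9: 48. −1: 47.

11, 17, 25, 35, 39, 43, 47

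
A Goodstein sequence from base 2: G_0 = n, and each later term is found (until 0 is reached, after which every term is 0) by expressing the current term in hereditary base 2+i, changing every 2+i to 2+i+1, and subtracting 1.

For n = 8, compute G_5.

base 2: 8 = 2^(2 + 1); at 3: 3^(3 + 1) = 81; next = 80
base 3: 80 = 2·3^3 + 2·3^2 + 2·3 + 2; at 4: 2·4^4 + 2·4^2 + 2·4 + 2 = 554; next = 553
base 4: 553 = 2·4^4 + 2·4^2 + 2·4 + 1; at 5: 2·5^5 + 2·5^2 + 2·5 + 1 = 6311; next = 6310
base 5: 6310 = 2·5^5 + 2·5^2 + 2·5; at 6: 2·6^6 + 2·6^2 + 2·6 = 93396; next = 93395
base 6: 93395 = 2·6^6 + 2·6^2 + 6 + 5; at 7: 2·7^7 + 2·7^2 + 7 + 5 = 1647196; next = 1647195
base 7: 1647195 = 2·7^7 + 2·7^2 + 7 + 4; at 8: 2·8^8 + 2·8^2 + 8 + 4 = 33554572; next = 33554571

1647195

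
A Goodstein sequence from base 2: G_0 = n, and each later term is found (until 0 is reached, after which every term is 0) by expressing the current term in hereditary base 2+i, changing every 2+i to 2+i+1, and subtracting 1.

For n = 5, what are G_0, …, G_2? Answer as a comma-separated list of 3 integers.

[0] 5 ≡ 2^2 + 1 (base 2). Lift 3: 28. −1: 27.
[1] 27 ≡ 3^3 (base 3). Lift 4: 256. −1: 255.

5, 27, 255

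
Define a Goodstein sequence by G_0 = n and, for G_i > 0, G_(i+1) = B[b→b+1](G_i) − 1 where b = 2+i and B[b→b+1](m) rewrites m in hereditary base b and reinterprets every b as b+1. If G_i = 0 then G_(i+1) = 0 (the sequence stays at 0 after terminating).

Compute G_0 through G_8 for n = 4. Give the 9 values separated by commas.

4, 26, 41, 60, 83, 109, 139, 173, 211

i=0: 4 = 2^2 (b=2); 2→3: 3^3 = 27; 27−1 = 26
i=1: 26 = 2·3^2 + 2·3 + 2 (b=3); 3→4: 2·4^2 + 2·4 + 2 = 42; 42−1 = 41
i=2: 41 = 2·4^2 + 2·4 + 1 (b=4); 4→5: 2·5^2 + 2·5 + 1 = 61; 61−1 = 60
i=3: 60 = 2·5^2 + 2·5 (b=5); 5→6: 2·6^2 + 2·6 = 84; 84−1 = 83
i=4: 83 = 2·6^2 + 6 + 5 (b=6); 6→7: 2·7^2 + 7 + 5 = 110; 110−1 = 109
i=5: 109 = 2·7^2 + 7 + 4 (b=7); 7→8: 2·8^2 + 8 + 4 = 140; 140−1 = 139
i=6: 139 = 2·8^2 + 8 + 3 (b=8); 8→9: 2·9^2 + 9 + 3 = 174; 174−1 = 173
i=7: 173 = 2·9^2 + 9 + 2 (b=9); 9→10: 2·10^2 + 10 + 2 = 212; 212−1 = 211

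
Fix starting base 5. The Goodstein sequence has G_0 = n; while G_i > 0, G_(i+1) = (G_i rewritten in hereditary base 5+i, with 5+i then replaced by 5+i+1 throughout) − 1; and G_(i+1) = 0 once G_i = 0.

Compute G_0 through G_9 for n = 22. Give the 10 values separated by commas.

base 5: 22 = 4·5 + 2; at 6: 4·6 + 2 = 26; next = 25
base 6: 25 = 4·6 + 1; at 7: 4·7 + 1 = 29; next = 28
base 7: 28 = 4·7; at 8: 4·8 = 32; next = 31
base 8: 31 = 3·8 + 7; at 9: 3·9 + 7 = 34; next = 33
base 9: 33 = 3·9 + 6; at 10: 3·10 + 6 = 36; next = 35
base 10: 35 = 3·10 + 5; at 11: 3·11 + 5 = 38; next = 37
base 11: 37 = 3·11 + 4; at 12: 3·12 + 4 = 40; next = 39
base 12: 39 = 3·12 + 3; at 13: 3·13 + 3 = 42; next = 41
base 13: 41 = 3·13 + 2; at 14: 3·14 + 2 = 44; next = 43

22, 25, 28, 31, 33, 35, 37, 39, 41, 43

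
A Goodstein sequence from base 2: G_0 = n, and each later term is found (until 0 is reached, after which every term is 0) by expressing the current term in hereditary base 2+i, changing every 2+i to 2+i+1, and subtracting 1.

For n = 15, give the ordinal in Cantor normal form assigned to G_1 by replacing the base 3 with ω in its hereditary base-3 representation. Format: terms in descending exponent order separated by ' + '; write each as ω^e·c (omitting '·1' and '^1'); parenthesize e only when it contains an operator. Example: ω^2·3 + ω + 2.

i=0: 15 = 2^(2 + 1) + 2^2 + 2 + 1 (b=2); 2→3: 3^(3 + 1) + 3^3 + 3 + 1 = 112; 112−1 = 111
i=1: 111 = 3^(3 + 1) + 3^3 + 3 (b=3); 3→4: 4^(4 + 1) + 4^4 + 4 = 1284; 1284−1 = 1283

ω^(ω + 1) + ω^ω + ω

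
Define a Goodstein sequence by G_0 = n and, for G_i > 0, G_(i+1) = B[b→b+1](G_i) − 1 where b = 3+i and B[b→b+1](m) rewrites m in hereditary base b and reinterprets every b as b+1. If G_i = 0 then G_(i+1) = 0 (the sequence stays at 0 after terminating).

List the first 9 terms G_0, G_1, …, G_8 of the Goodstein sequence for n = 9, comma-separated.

9 —HB3→ 3^2 —bump→ 4^2 = 16 —(−1)→ 15
15 —HB4→ 3·4 + 3 —bump→ 3·5 + 3 = 18 —(−1)→ 17
17 —HB5→ 3·5 + 2 —bump→ 3·6 + 2 = 20 —(−1)→ 19
19 —HB6→ 3·6 + 1 —bump→ 3·7 + 1 = 22 —(−1)→ 21
21 —HB7→ 3·7 —bump→ 3·8 = 24 —(−1)→ 23
23 —HB8→ 2·8 + 7 —bump→ 2·9 + 7 = 25 —(−1)→ 24
24 —HB9→ 2·9 + 6 —bump→ 2·10 + 6 = 26 —(−1)→ 25
25 —HB10→ 2·10 + 5 —bump→ 2·11 + 5 = 27 —(−1)→ 26

9, 15, 17, 19, 21, 23, 24, 25, 26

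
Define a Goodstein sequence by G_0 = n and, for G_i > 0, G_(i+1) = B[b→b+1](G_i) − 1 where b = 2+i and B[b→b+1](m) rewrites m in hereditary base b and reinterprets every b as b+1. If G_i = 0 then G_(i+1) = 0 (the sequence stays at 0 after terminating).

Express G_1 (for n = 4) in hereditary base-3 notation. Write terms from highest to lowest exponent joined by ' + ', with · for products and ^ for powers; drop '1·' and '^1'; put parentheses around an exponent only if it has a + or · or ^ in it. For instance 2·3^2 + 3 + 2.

step 0: 4 = 2^2; sub 3 for 2: 3^3; = 27; G_1 = 27−1 = 26
step 1: 26 = 2·3^2 + 2·3 + 2; sub 4 for 3: 2·4^2 + 2·4 + 2; = 42; G_2 = 42−1 = 41

2·3^2 + 2·3 + 2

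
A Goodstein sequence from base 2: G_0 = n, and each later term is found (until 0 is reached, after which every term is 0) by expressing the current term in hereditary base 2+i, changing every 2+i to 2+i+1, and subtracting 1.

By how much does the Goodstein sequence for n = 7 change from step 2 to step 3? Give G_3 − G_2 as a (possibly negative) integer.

step 0: 7 = 2^2 + 2 + 1; sub 3 for 2: 3^3 + 3 + 1; = 31; G_1 = 31−1 = 30
step 1: 30 = 3^3 + 3; sub 4 for 3: 4^4 + 4; = 260; G_2 = 260−1 = 259
step 2: 259 = 4^4 + 3; sub 5 for 4: 5^5 + 3; = 3128; G_3 = 3128−1 = 3127

2868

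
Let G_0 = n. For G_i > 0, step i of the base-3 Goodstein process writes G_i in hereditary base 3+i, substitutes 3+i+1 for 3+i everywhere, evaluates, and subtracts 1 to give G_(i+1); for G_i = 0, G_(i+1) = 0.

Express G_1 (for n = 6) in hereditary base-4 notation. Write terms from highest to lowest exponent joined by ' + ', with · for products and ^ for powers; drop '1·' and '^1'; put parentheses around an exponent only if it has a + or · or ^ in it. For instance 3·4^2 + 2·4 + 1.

4 + 3

(0) 6|_3 = 2·3 ↦ 2·4|_4 = 8 ⇒ 7
(1) 7|_4 = 4 + 3 ↦ 5 + 3|_5 = 8 ⇒ 7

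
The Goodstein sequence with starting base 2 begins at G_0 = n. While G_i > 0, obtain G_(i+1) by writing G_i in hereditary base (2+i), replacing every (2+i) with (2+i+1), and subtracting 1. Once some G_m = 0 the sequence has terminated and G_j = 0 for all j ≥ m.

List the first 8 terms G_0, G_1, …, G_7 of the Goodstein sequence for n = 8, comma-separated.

G_0=8  [base 2] 2^(2 + 1)  →[2↦3]→  3^(3 + 1) = 81  −1 ⇒ G_1=80
G_1=80  [base 3] 2·3^3 + 2·3^2 + 2·3 + 2  →[3↦4]→  2·4^4 + 2·4^2 + 2·4 + 2 = 554  −1 ⇒ G_2=553
G_2=553  [base 4] 2·4^4 + 2·4^2 + 2·4 + 1  →[4↦5]→  2·5^5 + 2·5^2 + 2·5 + 1 = 6311  −1 ⇒ G_3=6310
G_3=6310  [base 5] 2·5^5 + 2·5^2 + 2·5  →[5↦6]→  2·6^6 + 2·6^2 + 2·6 = 93396  −1 ⇒ G_4=93395
G_4=93395  [base 6] 2·6^6 + 2·6^2 + 6 + 5  →[6↦7]→  2·7^7 + 2·7^2 + 7 + 5 = 1647196  −1 ⇒ G_5=1647195
G_5=1647195  [base 7] 2·7^7 + 2·7^2 + 7 + 4  →[7↦8]→  2·8^8 + 2·8^2 + 8 + 4 = 33554572  −1 ⇒ G_6=33554571
G_6=33554571  [base 8] 2·8^8 + 2·8^2 + 8 + 3  →[8↦9]→  2·9^9 + 2·9^2 + 9 + 3 = 774841152  −1 ⇒ G_7=774841151

8, 80, 553, 6310, 93395, 1647195, 33554571, 774841151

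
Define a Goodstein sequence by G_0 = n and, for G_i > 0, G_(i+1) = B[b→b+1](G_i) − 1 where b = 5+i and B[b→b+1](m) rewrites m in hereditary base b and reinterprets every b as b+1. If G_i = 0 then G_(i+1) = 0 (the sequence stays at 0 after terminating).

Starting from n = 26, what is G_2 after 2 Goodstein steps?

step 0: 26 = 5^2 + 1; sub 6 for 5: 6^2 + 1; = 37; G_1 = 37−1 = 36
step 1: 36 = 6^2; sub 7 for 6: 7^2; = 49; G_2 = 49−1 = 48

48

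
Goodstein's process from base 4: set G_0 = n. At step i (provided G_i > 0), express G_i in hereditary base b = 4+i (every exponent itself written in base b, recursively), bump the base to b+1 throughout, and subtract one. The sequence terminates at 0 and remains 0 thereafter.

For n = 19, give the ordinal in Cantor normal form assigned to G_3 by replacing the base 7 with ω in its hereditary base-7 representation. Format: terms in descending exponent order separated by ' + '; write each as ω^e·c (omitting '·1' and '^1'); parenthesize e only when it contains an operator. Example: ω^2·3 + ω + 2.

step 0: 19 = 4^2 + 3; sub 5 for 4: 5^2 + 3; = 28; G_1 = 28−1 = 27
step 1: 27 = 5^2 + 2; sub 6 for 5: 6^2 + 2; = 38; G_2 = 38−1 = 37
step 2: 37 = 6^2 + 1; sub 7 for 6: 7^2 + 1; = 50; G_3 = 50−1 = 49
step 3: 49 = 7^2; sub 8 for 7: 8^2; = 64; G_4 = 64−1 = 63

ω^2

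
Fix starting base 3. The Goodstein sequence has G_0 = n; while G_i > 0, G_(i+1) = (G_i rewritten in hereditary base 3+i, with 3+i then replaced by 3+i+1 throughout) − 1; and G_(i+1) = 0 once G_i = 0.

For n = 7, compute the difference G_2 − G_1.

7 —HB3→ 2·3 + 1 —bump→ 2·4 + 1 = 9 —(−1)→ 8
8 —HB4→ 2·4 —bump→ 2·5 = 10 —(−1)→ 9

1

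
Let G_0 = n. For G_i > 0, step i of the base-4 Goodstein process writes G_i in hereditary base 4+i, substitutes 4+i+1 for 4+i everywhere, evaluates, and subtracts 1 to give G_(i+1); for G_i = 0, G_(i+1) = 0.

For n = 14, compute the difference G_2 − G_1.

(0) 14|_4 = 3·4 + 2 ↦ 3·5 + 2|_5 = 17 ⇒ 16
(1) 16|_5 = 3·5 + 1 ↦ 3·6 + 1|_6 = 19 ⇒ 18

2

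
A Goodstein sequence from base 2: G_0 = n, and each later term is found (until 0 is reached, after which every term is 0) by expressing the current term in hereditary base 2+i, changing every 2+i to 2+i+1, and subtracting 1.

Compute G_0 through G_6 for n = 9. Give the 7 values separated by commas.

9, 81, 1023, 9842, 140743, 2471826, 50333399

(0) 9|_2 = 2^(2 + 1) + 1 ↦ 3^(3 + 1) + 1|_3 = 82 ⇒ 81
(1) 81|_3 = 3^(3 + 1) ↦ 4^(4 + 1)|_4 = 1024 ⇒ 1023
(2) 1023|_4 = 3·4^4 + 3·4^3 + 3·4^2 + 3·4 + 3 ↦ 3·5^5 + 3·5^3 + 3·5^2 + 3·5 + 3|_5 = 9843 ⇒ 9842
(3) 9842|_5 = 3·5^5 + 3·5^3 + 3·5^2 + 3·5 + 2 ↦ 3·6^6 + 3·6^3 + 3·6^2 + 3·6 + 2|_6 = 140744 ⇒ 140743
(4) 140743|_6 = 3·6^6 + 3·6^3 + 3·6^2 + 3·6 + 1 ↦ 3·7^7 + 3·7^3 + 3·7^2 + 3·7 + 1|_7 = 2471827 ⇒ 2471826
(5) 2471826|_7 = 3·7^7 + 3·7^3 + 3·7^2 + 3·7 ↦ 3·8^8 + 3·8^3 + 3·8^2 + 3·8|_8 = 50333400 ⇒ 50333399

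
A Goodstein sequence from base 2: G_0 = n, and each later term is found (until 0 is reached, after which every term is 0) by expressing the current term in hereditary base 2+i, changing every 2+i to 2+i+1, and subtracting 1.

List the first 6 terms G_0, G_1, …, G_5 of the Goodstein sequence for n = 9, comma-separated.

[0] 9 ≡ 2^(2 + 1) + 1 (base 2). Lift 3: 82. −1: 81.
[1] 81 ≡ 3^(3 + 1) (base 3). Lift 4: 1024. −1: 1023.
[2] 1023 ≡ 3·4^4 + 3·4^3 + 3·4^2 + 3·4 + 3 (base 4). Lift 5: 9843. −1: 9842.
[3] 9842 ≡ 3·5^5 + 3·5^3 + 3·5^2 + 3·5 + 2 (base 5). Lift 6: 140744. −1: 140743.
[4] 140743 ≡ 3·6^6 + 3·6^3 + 3·6^2 + 3·6 + 1 (base 6). Lift 7: 2471827. −1: 2471826.

9, 81, 1023, 9842, 140743, 2471826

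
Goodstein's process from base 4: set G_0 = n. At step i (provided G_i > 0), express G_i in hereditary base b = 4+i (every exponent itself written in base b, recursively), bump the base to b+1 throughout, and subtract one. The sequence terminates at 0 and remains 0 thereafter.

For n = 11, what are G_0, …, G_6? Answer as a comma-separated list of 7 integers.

(0) 11|_4 = 2·4 + 3 ↦ 2·5 + 3|_5 = 13 ⇒ 12
(1) 12|_5 = 2·5 + 2 ↦ 2·6 + 2|_6 = 14 ⇒ 13
(2) 13|_6 = 2·6 + 1 ↦ 2·7 + 1|_7 = 15 ⇒ 14
(3) 14|_7 = 2·7 ↦ 2·8|_8 = 16 ⇒ 15
(4) 15|_8 = 8 + 7 ↦ 9 + 7|_9 = 16 ⇒ 15
(5) 15|_9 = 9 + 6 ↦ 10 + 6|_10 = 16 ⇒ 15

11, 12, 13, 14, 15, 15, 15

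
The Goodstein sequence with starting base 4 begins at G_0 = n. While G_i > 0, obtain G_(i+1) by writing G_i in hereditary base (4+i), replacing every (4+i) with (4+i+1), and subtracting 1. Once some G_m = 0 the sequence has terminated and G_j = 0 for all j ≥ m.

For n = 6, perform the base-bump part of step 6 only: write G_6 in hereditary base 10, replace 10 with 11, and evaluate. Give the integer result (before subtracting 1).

(0) 6|_4 = 4 + 2 ↦ 5 + 2|_5 = 7 ⇒ 6
(1) 6|_5 = 5 + 1 ↦ 6 + 1|_6 = 7 ⇒ 6
(2) 6|_6 = 6 ↦ 7|_7 = 7 ⇒ 6
(3) 6|_7 = 6 ↦ 6|_8 = 6 ⇒ 5
(4) 5|_8 = 5 ↦ 5|_9 = 5 ⇒ 4
(5) 4|_9 = 4 ↦ 4|_10 = 4 ⇒ 3
(6) 3|_10 = 3 ↦ 3|_11 = 3 ⇒ 2

3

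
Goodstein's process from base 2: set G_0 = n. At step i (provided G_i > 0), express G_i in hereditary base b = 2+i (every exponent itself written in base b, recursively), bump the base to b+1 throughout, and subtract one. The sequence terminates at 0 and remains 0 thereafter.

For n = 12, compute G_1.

107

12 —HB2→ 2^(2 + 1) + 2^2 —bump→ 3^(3 + 1) + 3^3 = 108 —(−1)→ 107
107 —HB3→ 3^(3 + 1) + 2·3^2 + 2·3 + 2 —bump→ 4^(4 + 1) + 2·4^2 + 2·4 + 2 = 1066 —(−1)→ 1065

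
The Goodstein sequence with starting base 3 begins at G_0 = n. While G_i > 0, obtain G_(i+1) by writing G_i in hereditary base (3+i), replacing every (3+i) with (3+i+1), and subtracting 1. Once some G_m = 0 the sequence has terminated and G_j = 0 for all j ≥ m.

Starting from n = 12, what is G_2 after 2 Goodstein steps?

27

G_0=12  [base 3] 3^2 + 3  →[3↦4]→  4^2 + 4 = 20  −1 ⇒ G_1=19
G_1=19  [base 4] 4^2 + 3  →[4↦5]→  5^2 + 3 = 28  −1 ⇒ G_2=27
G_2=27  [base 5] 5^2 + 2  →[5↦6]→  6^2 + 2 = 38  −1 ⇒ G_3=37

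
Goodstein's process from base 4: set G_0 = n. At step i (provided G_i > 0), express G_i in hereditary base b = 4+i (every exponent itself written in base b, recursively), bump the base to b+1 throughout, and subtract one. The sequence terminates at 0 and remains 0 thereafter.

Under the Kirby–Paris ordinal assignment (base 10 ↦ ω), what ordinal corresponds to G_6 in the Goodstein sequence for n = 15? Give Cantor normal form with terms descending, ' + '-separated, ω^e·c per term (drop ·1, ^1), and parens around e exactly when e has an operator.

[0] 15 ≡ 3·4 + 3 (base 4). Lift 5: 18. −1: 17.
[1] 17 ≡ 3·5 + 2 (base 5). Lift 6: 20. −1: 19.
[2] 19 ≡ 3·6 + 1 (base 6). Lift 7: 22. −1: 21.
[3] 21 ≡ 3·7 (base 7). Lift 8: 24. −1: 23.
[4] 23 ≡ 2·8 + 7 (base 8). Lift 9: 25. −1: 24.
[5] 24 ≡ 2·9 + 6 (base 9). Lift 10: 26. −1: 25.
[6] 25 ≡ 2·10 + 5 (base 10). Lift 11: 27. −1: 26.

ω·2 + 5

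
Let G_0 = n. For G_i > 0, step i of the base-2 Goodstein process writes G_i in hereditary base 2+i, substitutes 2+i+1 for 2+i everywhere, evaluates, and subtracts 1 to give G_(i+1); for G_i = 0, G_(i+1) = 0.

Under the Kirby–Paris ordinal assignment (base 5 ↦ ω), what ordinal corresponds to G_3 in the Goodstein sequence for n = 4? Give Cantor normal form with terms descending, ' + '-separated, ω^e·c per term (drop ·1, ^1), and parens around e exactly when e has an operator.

G_0=4  [base 2] 2^2  →[2↦3]→  3^3 = 27  −1 ⇒ G_1=26
G_1=26  [base 3] 2·3^2 + 2·3 + 2  →[3↦4]→  2·4^2 + 2·4 + 2 = 42  −1 ⇒ G_2=41
G_2=41  [base 4] 2·4^2 + 2·4 + 1  →[4↦5]→  2·5^2 + 2·5 + 1 = 61  −1 ⇒ G_3=60
G_3=60  [base 5] 2·5^2 + 2·5  →[5↦6]→  2·6^2 + 2·6 = 84  −1 ⇒ G_4=83

ω^2·2 + ω·2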